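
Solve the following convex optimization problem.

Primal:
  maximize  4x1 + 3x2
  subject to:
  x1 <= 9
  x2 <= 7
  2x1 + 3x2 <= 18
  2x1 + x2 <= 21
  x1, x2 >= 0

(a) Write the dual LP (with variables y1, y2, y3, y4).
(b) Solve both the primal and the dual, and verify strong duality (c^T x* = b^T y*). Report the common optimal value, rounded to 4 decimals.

The standard primal-dual pair for 'max c^T x s.t. A x <= b, x >= 0' is:
  Dual:  min b^T y  s.t.  A^T y >= c,  y >= 0.

So the dual LP is:
  minimize  9y1 + 7y2 + 18y3 + 21y4
  subject to:
    y1 + 2y3 + 2y4 >= 4
    y2 + 3y3 + y4 >= 3
    y1, y2, y3, y4 >= 0

Solving the primal: x* = (9, 0).
  primal value c^T x* = 36.
Solving the dual: y* = (2, 0, 1, 0).
  dual value b^T y* = 36.
Strong duality: c^T x* = b^T y*. Confirmed.

36


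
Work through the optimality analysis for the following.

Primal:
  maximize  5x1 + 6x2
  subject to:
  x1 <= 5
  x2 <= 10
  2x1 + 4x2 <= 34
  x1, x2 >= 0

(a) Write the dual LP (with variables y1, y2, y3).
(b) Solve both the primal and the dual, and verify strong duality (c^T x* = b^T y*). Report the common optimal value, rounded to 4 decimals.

The standard primal-dual pair for 'max c^T x s.t. A x <= b, x >= 0' is:
  Dual:  min b^T y  s.t.  A^T y >= c,  y >= 0.

So the dual LP is:
  minimize  5y1 + 10y2 + 34y3
  subject to:
    y1 + 2y3 >= 5
    y2 + 4y3 >= 6
    y1, y2, y3 >= 0

Solving the primal: x* = (5, 6).
  primal value c^T x* = 61.
Solving the dual: y* = (2, 0, 1.5).
  dual value b^T y* = 61.
Strong duality: c^T x* = b^T y*. Confirmed.

61


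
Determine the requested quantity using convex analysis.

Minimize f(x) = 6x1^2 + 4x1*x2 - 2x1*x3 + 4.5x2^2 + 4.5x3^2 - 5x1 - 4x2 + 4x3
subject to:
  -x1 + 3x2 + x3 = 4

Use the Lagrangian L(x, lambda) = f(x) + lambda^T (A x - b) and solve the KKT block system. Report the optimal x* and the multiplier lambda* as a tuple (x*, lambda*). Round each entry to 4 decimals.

Form the Lagrangian:
  L(x, lambda) = (1/2) x^T Q x + c^T x + lambda^T (A x - b)
Stationarity (grad_x L = 0): Q x + c + A^T lambda = 0.
Primal feasibility: A x = b.

This gives the KKT block system:
  [ Q   A^T ] [ x     ]   [-c ]
  [ A    0  ] [ lambda ] = [ b ]

Solving the linear system:
  x*      = (-0.2595, 1.3288, -0.2458)
  lambda* = (-2.307)
  f(x*)   = 2.1136

x* = (-0.2595, 1.3288, -0.2458), lambda* = (-2.307)


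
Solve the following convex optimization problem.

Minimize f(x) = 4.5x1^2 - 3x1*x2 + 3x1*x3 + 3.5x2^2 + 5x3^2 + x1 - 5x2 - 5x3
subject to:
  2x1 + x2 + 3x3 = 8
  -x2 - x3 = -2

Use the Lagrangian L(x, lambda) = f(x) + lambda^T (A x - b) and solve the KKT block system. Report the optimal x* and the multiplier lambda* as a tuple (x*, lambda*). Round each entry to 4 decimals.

Form the Lagrangian:
  L(x, lambda) = (1/2) x^T Q x + c^T x + lambda^T (A x - b)
Stationarity (grad_x L = 0): Q x + c + A^T lambda = 0.
Primal feasibility: A x = b.

This gives the KKT block system:
  [ Q   A^T ] [ x     ]   [-c ]
  [ A    0  ] [ lambda ] = [ b ]

Solving the linear system:
  x*      = (1.7143, 0.7143, 1.2857)
  lambda* = (-9.0714, -14.2143)
  f(x*)   = 17.9286

x* = (1.7143, 0.7143, 1.2857), lambda* = (-9.0714, -14.2143)


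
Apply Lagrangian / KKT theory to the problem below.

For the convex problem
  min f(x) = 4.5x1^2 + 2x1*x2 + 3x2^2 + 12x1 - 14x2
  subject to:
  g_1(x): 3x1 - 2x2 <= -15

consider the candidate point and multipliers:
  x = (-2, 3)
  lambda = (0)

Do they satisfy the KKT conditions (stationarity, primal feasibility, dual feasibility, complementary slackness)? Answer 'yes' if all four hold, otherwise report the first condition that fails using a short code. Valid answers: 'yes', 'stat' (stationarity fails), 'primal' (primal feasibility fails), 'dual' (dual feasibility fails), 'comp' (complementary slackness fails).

Gradient of f: grad f(x) = Q x + c = (0, 0)
Constraint values g_i(x) = a_i^T x - b_i:
  g_1((-2, 3)) = 3
Stationarity residual: grad f(x) + sum_i lambda_i a_i = (0, 0)
  -> stationarity OK
Primal feasibility (all g_i <= 0): FAILS
Dual feasibility (all lambda_i >= 0): OK
Complementary slackness (lambda_i * g_i(x) = 0 for all i): OK

Verdict: the first failing condition is primal_feasibility -> primal.

primal


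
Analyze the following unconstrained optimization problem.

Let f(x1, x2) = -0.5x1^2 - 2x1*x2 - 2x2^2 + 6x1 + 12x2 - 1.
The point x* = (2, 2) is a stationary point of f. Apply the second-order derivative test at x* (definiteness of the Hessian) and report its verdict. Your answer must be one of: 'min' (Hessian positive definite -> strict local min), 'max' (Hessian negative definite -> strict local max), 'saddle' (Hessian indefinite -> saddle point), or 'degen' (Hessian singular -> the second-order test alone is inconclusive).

Compute the Hessian H = grad^2 f:
  H = [[-1, -2], [-2, -4]]
Verify stationarity: grad f(x*) = H x* + g = (0, 0).
Eigenvalues of H: -5, 0.
H has a zero eigenvalue (singular; negative semidefinite but not definite), so H is neither positive definite, negative definite, nor indefinite. The second-order test alone is inconclusive -> degen.
(Indeed, f is constant along the null direction of H through x*, so x* is not a strict local extremum.)

degen


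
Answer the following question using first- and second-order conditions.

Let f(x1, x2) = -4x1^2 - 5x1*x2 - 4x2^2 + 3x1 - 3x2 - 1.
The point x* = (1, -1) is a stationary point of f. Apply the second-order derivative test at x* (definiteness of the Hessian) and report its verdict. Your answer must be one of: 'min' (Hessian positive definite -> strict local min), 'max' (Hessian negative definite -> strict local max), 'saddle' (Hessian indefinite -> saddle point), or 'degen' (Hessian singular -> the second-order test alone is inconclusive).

Compute the Hessian H = grad^2 f:
  H = [[-8, -5], [-5, -8]]
Verify stationarity: grad f(x*) = H x* + g = (0, 0).
Eigenvalues of H: -13, -3.
Both eigenvalues < 0, so H is negative definite -> x* is a strict local max.

max


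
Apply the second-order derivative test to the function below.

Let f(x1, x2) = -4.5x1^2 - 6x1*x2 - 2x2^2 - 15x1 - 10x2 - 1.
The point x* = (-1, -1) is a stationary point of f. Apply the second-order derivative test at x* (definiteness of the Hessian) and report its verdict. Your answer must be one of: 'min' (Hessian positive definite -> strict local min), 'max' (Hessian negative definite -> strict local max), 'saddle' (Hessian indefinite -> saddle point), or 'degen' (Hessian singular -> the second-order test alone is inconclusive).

Compute the Hessian H = grad^2 f:
  H = [[-9, -6], [-6, -4]]
Verify stationarity: grad f(x*) = H x* + g = (0, 0).
Eigenvalues of H: -13, 0.
H has a zero eigenvalue (singular; negative semidefinite but not definite), so H is neither positive definite, negative definite, nor indefinite. The second-order test alone is inconclusive -> degen.
(Indeed, f is constant along the null direction of H through x*, so x* is not a strict local extremum.)

degen


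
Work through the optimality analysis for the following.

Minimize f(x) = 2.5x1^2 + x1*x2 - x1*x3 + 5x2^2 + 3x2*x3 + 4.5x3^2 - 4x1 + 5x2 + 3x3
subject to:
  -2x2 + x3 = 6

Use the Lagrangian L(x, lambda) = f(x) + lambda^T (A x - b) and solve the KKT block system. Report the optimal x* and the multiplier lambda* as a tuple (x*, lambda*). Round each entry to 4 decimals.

Form the Lagrangian:
  L(x, lambda) = (1/2) x^T Q x + c^T x + lambda^T (A x - b)
Stationarity (grad_x L = 0): Q x + c + A^T lambda = 0.
Primal feasibility: A x = b.

This gives the KKT block system:
  [ Q   A^T ] [ x     ]   [-c ]
  [ A    0  ] [ lambda ] = [ b ]

Solving the linear system:
  x*      = (1.5329, -2.3356, 1.3287)
  lambda* = (-6.4187)
  f(x*)   = 12.3443

x* = (1.5329, -2.3356, 1.3287), lambda* = (-6.4187)


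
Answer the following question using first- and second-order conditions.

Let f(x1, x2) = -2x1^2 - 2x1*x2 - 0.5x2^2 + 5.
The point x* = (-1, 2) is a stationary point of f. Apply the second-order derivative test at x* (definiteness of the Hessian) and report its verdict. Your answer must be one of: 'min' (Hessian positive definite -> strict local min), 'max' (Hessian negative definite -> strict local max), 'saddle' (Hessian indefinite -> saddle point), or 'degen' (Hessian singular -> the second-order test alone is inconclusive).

Compute the Hessian H = grad^2 f:
  H = [[-4, -2], [-2, -1]]
Verify stationarity: grad f(x*) = H x* + g = (0, 0).
Eigenvalues of H: -5, 0.
H has a zero eigenvalue (singular; negative semidefinite but not definite), so H is neither positive definite, negative definite, nor indefinite. The second-order test alone is inconclusive -> degen.
(Indeed, f is constant along the null direction of H through x*, so x* is not a strict local extremum.)

degen


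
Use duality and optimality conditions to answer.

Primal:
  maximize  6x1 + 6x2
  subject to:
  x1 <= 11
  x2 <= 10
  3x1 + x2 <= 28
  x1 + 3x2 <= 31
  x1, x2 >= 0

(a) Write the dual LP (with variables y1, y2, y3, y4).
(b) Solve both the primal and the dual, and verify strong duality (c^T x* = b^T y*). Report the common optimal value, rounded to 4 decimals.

The standard primal-dual pair for 'max c^T x s.t. A x <= b, x >= 0' is:
  Dual:  min b^T y  s.t.  A^T y >= c,  y >= 0.

So the dual LP is:
  minimize  11y1 + 10y2 + 28y3 + 31y4
  subject to:
    y1 + 3y3 + y4 >= 6
    y2 + y3 + 3y4 >= 6
    y1, y2, y3, y4 >= 0

Solving the primal: x* = (6.625, 8.125).
  primal value c^T x* = 88.5.
Solving the dual: y* = (0, 0, 1.5, 1.5).
  dual value b^T y* = 88.5.
Strong duality: c^T x* = b^T y*. Confirmed.

88.5


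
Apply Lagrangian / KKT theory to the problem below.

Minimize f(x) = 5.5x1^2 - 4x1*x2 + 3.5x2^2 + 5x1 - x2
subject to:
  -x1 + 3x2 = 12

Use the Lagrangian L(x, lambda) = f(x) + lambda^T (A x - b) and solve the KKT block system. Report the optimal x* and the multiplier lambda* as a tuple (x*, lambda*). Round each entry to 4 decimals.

Form the Lagrangian:
  L(x, lambda) = (1/2) x^T Q x + c^T x + lambda^T (A x - b)
Stationarity (grad_x L = 0): Q x + c + A^T lambda = 0.
Primal feasibility: A x = b.

This gives the KKT block system:
  [ Q   A^T ] [ x     ]   [-c ]
  [ A    0  ] [ lambda ] = [ b ]

Solving the linear system:
  x*      = (0.2195, 4.0732)
  lambda* = (-8.878)
  f(x*)   = 51.7805

x* = (0.2195, 4.0732), lambda* = (-8.878)


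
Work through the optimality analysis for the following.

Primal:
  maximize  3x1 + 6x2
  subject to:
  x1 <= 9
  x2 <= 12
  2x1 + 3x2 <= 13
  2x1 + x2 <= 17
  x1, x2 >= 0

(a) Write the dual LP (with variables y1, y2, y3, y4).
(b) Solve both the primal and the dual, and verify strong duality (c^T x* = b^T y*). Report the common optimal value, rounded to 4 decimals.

The standard primal-dual pair for 'max c^T x s.t. A x <= b, x >= 0' is:
  Dual:  min b^T y  s.t.  A^T y >= c,  y >= 0.

So the dual LP is:
  minimize  9y1 + 12y2 + 13y3 + 17y4
  subject to:
    y1 + 2y3 + 2y4 >= 3
    y2 + 3y3 + y4 >= 6
    y1, y2, y3, y4 >= 0

Solving the primal: x* = (0, 4.3333).
  primal value c^T x* = 26.
Solving the dual: y* = (0, 0, 2, 0).
  dual value b^T y* = 26.
Strong duality: c^T x* = b^T y*. Confirmed.

26


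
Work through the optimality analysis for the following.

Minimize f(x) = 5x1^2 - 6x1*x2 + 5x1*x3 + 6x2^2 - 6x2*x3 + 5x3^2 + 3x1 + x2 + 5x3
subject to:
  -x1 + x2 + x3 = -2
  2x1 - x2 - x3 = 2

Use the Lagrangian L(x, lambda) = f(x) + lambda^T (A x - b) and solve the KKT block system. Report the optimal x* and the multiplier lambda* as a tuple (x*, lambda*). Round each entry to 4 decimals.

Form the Lagrangian:
  L(x, lambda) = (1/2) x^T Q x + c^T x + lambda^T (A x - b)
Stationarity (grad_x L = 0): Q x + c + A^T lambda = 0.
Primal feasibility: A x = b.

This gives the KKT block system:
  [ Q   A^T ] [ x     ]   [-c ]
  [ A    0  ] [ lambda ] = [ b ]

Solving the linear system:
  x*      = (0, -0.8235, -1.1765)
  lambda* = (1.5882, -0.2353)
  f(x*)   = -1.5294

x* = (0, -0.8235, -1.1765), lambda* = (1.5882, -0.2353)


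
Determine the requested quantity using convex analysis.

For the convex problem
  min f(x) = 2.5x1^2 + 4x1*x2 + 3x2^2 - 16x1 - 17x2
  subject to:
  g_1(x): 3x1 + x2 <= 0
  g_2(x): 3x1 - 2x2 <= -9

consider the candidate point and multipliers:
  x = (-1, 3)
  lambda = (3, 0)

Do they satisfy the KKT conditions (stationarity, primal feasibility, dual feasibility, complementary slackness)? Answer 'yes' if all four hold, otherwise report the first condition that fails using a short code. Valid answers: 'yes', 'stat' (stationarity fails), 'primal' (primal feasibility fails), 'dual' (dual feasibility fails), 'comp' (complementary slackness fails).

Gradient of f: grad f(x) = Q x + c = (-9, -3)
Constraint values g_i(x) = a_i^T x - b_i:
  g_1((-1, 3)) = 0
  g_2((-1, 3)) = 0
Stationarity residual: grad f(x) + sum_i lambda_i a_i = (0, 0)
  -> stationarity OK
Primal feasibility (all g_i <= 0): OK
Dual feasibility (all lambda_i >= 0): OK
Complementary slackness (lambda_i * g_i(x) = 0 for all i): OK

Verdict: yes, KKT holds.

yes


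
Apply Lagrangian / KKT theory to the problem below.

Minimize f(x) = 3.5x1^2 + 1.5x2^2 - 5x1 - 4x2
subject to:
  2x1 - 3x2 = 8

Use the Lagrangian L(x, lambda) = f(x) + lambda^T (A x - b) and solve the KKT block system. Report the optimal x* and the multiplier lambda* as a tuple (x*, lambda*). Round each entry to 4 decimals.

Form the Lagrangian:
  L(x, lambda) = (1/2) x^T Q x + c^T x + lambda^T (A x - b)
Stationarity (grad_x L = 0): Q x + c + A^T lambda = 0.
Primal feasibility: A x = b.

This gives the KKT block system:
  [ Q   A^T ] [ x     ]   [-c ]
  [ A    0  ] [ lambda ] = [ b ]

Solving the linear system:
  x*      = (1.56, -1.6267)
  lambda* = (-2.96)
  f(x*)   = 11.1933

x* = (1.56, -1.6267), lambda* = (-2.96)


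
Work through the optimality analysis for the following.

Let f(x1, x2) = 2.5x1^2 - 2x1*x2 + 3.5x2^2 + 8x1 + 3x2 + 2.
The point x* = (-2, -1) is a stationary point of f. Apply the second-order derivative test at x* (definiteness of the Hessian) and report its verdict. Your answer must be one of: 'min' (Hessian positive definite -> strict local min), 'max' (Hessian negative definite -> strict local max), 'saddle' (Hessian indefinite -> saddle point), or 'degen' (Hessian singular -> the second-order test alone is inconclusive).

Compute the Hessian H = grad^2 f:
  H = [[5, -2], [-2, 7]]
Verify stationarity: grad f(x*) = H x* + g = (0, 0).
Eigenvalues of H: 3.7639, 8.2361.
Both eigenvalues > 0, so H is positive definite -> x* is a strict local min.

min


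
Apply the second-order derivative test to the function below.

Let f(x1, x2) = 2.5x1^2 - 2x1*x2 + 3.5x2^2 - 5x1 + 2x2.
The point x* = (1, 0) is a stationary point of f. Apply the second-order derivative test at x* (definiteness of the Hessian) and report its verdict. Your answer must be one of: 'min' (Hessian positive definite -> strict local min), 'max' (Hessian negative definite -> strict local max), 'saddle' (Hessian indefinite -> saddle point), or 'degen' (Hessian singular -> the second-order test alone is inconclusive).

Compute the Hessian H = grad^2 f:
  H = [[5, -2], [-2, 7]]
Verify stationarity: grad f(x*) = H x* + g = (0, 0).
Eigenvalues of H: 3.7639, 8.2361.
Both eigenvalues > 0, so H is positive definite -> x* is a strict local min.

min


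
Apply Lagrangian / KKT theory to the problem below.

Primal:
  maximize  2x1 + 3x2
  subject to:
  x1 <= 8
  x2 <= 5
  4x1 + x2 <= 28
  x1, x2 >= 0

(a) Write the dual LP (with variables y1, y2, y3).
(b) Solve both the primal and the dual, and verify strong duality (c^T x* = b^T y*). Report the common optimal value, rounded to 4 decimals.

The standard primal-dual pair for 'max c^T x s.t. A x <= b, x >= 0' is:
  Dual:  min b^T y  s.t.  A^T y >= c,  y >= 0.

So the dual LP is:
  minimize  8y1 + 5y2 + 28y3
  subject to:
    y1 + 4y3 >= 2
    y2 + y3 >= 3
    y1, y2, y3 >= 0

Solving the primal: x* = (5.75, 5).
  primal value c^T x* = 26.5.
Solving the dual: y* = (0, 2.5, 0.5).
  dual value b^T y* = 26.5.
Strong duality: c^T x* = b^T y*. Confirmed.

26.5


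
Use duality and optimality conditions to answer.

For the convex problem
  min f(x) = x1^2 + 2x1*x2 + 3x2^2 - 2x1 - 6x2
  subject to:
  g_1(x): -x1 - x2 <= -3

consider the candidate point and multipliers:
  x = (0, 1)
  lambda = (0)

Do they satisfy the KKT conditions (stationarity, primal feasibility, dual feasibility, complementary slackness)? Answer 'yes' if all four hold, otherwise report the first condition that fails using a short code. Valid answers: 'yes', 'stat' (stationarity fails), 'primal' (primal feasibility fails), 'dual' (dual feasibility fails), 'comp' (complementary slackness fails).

Gradient of f: grad f(x) = Q x + c = (0, 0)
Constraint values g_i(x) = a_i^T x - b_i:
  g_1((0, 1)) = 2
Stationarity residual: grad f(x) + sum_i lambda_i a_i = (0, 0)
  -> stationarity OK
Primal feasibility (all g_i <= 0): FAILS
Dual feasibility (all lambda_i >= 0): OK
Complementary slackness (lambda_i * g_i(x) = 0 for all i): OK

Verdict: the first failing condition is primal_feasibility -> primal.

primal


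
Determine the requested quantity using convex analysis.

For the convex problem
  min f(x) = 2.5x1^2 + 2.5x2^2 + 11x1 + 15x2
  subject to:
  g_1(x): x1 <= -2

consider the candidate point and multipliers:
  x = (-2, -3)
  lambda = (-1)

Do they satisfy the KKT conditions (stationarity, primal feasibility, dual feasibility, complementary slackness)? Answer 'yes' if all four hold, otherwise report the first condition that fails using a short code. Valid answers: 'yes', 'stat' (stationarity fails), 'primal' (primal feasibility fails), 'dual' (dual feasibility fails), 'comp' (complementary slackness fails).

Gradient of f: grad f(x) = Q x + c = (1, 0)
Constraint values g_i(x) = a_i^T x - b_i:
  g_1((-2, -3)) = 0
Stationarity residual: grad f(x) + sum_i lambda_i a_i = (0, 0)
  -> stationarity OK
Primal feasibility (all g_i <= 0): OK
Dual feasibility (all lambda_i >= 0): FAILS
Complementary slackness (lambda_i * g_i(x) = 0 for all i): OK

Verdict: the first failing condition is dual_feasibility -> dual.

dual


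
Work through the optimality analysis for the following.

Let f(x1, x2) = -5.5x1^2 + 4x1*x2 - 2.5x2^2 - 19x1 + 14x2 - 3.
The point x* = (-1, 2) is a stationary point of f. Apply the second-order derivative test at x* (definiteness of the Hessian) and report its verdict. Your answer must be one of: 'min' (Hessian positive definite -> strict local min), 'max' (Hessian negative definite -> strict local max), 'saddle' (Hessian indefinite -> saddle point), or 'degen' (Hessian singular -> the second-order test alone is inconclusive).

Compute the Hessian H = grad^2 f:
  H = [[-11, 4], [4, -5]]
Verify stationarity: grad f(x*) = H x* + g = (0, 0).
Eigenvalues of H: -13, -3.
Both eigenvalues < 0, so H is negative definite -> x* is a strict local max.

max


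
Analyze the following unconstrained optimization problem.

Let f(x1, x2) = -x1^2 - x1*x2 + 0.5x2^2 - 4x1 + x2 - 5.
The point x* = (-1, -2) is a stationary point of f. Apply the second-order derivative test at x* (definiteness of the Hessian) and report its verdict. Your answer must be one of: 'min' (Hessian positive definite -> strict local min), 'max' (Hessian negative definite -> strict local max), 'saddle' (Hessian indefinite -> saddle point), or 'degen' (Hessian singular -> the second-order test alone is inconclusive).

Compute the Hessian H = grad^2 f:
  H = [[-2, -1], [-1, 1]]
Verify stationarity: grad f(x*) = H x* + g = (0, 0).
Eigenvalues of H: -2.3028, 1.3028.
Eigenvalues have mixed signs, so H is indefinite -> x* is a saddle point.

saddle


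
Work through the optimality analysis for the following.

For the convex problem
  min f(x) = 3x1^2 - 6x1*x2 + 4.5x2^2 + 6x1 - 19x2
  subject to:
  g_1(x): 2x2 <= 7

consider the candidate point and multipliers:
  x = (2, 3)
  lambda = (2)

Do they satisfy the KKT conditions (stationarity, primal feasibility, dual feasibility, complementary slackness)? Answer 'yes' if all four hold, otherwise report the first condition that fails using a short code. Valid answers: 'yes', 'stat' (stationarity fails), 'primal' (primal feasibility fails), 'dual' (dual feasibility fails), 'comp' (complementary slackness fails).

Gradient of f: grad f(x) = Q x + c = (0, -4)
Constraint values g_i(x) = a_i^T x - b_i:
  g_1((2, 3)) = -1
Stationarity residual: grad f(x) + sum_i lambda_i a_i = (0, 0)
  -> stationarity OK
Primal feasibility (all g_i <= 0): OK
Dual feasibility (all lambda_i >= 0): OK
Complementary slackness (lambda_i * g_i(x) = 0 for all i): FAILS

Verdict: the first failing condition is complementary_slackness -> comp.

comp


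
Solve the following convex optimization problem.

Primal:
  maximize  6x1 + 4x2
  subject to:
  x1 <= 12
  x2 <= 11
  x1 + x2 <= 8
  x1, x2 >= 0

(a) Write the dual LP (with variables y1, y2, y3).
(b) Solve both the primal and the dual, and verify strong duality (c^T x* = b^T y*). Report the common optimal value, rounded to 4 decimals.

The standard primal-dual pair for 'max c^T x s.t. A x <= b, x >= 0' is:
  Dual:  min b^T y  s.t.  A^T y >= c,  y >= 0.

So the dual LP is:
  minimize  12y1 + 11y2 + 8y3
  subject to:
    y1 + y3 >= 6
    y2 + y3 >= 4
    y1, y2, y3 >= 0

Solving the primal: x* = (8, 0).
  primal value c^T x* = 48.
Solving the dual: y* = (0, 0, 6).
  dual value b^T y* = 48.
Strong duality: c^T x* = b^T y*. Confirmed.

48


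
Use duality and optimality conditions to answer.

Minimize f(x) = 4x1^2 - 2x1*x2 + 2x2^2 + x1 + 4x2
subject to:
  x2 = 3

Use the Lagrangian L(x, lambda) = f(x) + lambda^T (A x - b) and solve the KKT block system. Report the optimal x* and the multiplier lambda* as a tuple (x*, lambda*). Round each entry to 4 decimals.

Form the Lagrangian:
  L(x, lambda) = (1/2) x^T Q x + c^T x + lambda^T (A x - b)
Stationarity (grad_x L = 0): Q x + c + A^T lambda = 0.
Primal feasibility: A x = b.

This gives the KKT block system:
  [ Q   A^T ] [ x     ]   [-c ]
  [ A    0  ] [ lambda ] = [ b ]

Solving the linear system:
  x*      = (0.625, 3)
  lambda* = (-14.75)
  f(x*)   = 28.4375

x* = (0.625, 3), lambda* = (-14.75)


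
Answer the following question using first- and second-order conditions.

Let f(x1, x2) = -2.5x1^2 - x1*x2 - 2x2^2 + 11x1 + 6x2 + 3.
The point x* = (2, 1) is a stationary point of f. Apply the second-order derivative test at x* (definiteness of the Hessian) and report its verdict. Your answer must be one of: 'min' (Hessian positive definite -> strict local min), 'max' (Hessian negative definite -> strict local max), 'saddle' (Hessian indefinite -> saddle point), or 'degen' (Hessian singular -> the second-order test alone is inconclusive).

Compute the Hessian H = grad^2 f:
  H = [[-5, -1], [-1, -4]]
Verify stationarity: grad f(x*) = H x* + g = (0, 0).
Eigenvalues of H: -5.618, -3.382.
Both eigenvalues < 0, so H is negative definite -> x* is a strict local max.

max


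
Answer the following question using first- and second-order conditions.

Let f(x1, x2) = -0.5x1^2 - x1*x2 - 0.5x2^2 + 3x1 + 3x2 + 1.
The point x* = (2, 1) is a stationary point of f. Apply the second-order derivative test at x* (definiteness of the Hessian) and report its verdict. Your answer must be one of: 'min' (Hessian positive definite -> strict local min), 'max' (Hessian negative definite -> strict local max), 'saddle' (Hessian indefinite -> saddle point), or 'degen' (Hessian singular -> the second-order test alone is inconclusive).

Compute the Hessian H = grad^2 f:
  H = [[-1, -1], [-1, -1]]
Verify stationarity: grad f(x*) = H x* + g = (0, 0).
Eigenvalues of H: -2, 0.
H has a zero eigenvalue (singular; negative semidefinite but not definite), so H is neither positive definite, negative definite, nor indefinite. The second-order test alone is inconclusive -> degen.
(Indeed, f is constant along the null direction of H through x*, so x* is not a strict local extremum.)

degen


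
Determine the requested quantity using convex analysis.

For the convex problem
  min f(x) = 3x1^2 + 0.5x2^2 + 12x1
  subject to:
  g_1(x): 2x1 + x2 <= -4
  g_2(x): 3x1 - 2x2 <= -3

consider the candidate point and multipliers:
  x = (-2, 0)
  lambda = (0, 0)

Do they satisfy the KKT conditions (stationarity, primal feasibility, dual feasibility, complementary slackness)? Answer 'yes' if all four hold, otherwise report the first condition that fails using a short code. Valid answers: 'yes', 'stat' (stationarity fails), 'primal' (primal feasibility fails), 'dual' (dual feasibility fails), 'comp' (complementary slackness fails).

Gradient of f: grad f(x) = Q x + c = (0, 0)
Constraint values g_i(x) = a_i^T x - b_i:
  g_1((-2, 0)) = 0
  g_2((-2, 0)) = -3
Stationarity residual: grad f(x) + sum_i lambda_i a_i = (0, 0)
  -> stationarity OK
Primal feasibility (all g_i <= 0): OK
Dual feasibility (all lambda_i >= 0): OK
Complementary slackness (lambda_i * g_i(x) = 0 for all i): OK

Verdict: yes, KKT holds.

yes


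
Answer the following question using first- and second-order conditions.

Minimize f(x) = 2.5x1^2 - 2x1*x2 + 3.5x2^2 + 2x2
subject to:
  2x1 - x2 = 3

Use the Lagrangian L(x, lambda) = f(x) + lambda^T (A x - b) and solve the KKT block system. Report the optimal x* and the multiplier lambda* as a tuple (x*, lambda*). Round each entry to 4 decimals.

Form the Lagrangian:
  L(x, lambda) = (1/2) x^T Q x + c^T x + lambda^T (A x - b)
Stationarity (grad_x L = 0): Q x + c + A^T lambda = 0.
Primal feasibility: A x = b.

This gives the KKT block system:
  [ Q   A^T ] [ x     ]   [-c ]
  [ A    0  ] [ lambda ] = [ b ]

Solving the linear system:
  x*      = (1.28, -0.44)
  lambda* = (-3.64)
  f(x*)   = 5.02

x* = (1.28, -0.44), lambda* = (-3.64)


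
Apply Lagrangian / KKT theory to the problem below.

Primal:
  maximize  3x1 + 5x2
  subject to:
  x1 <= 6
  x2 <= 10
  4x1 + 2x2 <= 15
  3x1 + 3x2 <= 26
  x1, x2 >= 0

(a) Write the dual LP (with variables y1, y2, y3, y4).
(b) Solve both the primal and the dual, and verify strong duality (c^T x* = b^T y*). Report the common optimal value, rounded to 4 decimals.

The standard primal-dual pair for 'max c^T x s.t. A x <= b, x >= 0' is:
  Dual:  min b^T y  s.t.  A^T y >= c,  y >= 0.

So the dual LP is:
  minimize  6y1 + 10y2 + 15y3 + 26y4
  subject to:
    y1 + 4y3 + 3y4 >= 3
    y2 + 2y3 + 3y4 >= 5
    y1, y2, y3, y4 >= 0

Solving the primal: x* = (0, 7.5).
  primal value c^T x* = 37.5.
Solving the dual: y* = (0, 0, 2.5, 0).
  dual value b^T y* = 37.5.
Strong duality: c^T x* = b^T y*. Confirmed.

37.5


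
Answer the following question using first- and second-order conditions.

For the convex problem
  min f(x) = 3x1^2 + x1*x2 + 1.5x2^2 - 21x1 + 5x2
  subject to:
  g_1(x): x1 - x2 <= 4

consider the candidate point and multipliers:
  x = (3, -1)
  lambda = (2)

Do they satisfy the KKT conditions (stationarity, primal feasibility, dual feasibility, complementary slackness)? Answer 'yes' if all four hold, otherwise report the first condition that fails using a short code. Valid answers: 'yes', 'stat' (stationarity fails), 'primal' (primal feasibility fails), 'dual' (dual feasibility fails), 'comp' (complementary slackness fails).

Gradient of f: grad f(x) = Q x + c = (-4, 5)
Constraint values g_i(x) = a_i^T x - b_i:
  g_1((3, -1)) = 0
Stationarity residual: grad f(x) + sum_i lambda_i a_i = (-2, 3)
  -> stationarity FAILS
Primal feasibility (all g_i <= 0): OK
Dual feasibility (all lambda_i >= 0): OK
Complementary slackness (lambda_i * g_i(x) = 0 for all i): OK

Verdict: the first failing condition is stationarity -> stat.

stat


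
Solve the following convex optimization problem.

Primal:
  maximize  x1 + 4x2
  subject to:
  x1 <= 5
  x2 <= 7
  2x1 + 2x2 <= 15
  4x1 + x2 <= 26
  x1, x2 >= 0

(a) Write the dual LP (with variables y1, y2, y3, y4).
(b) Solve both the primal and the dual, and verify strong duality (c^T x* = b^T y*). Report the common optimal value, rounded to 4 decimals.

The standard primal-dual pair for 'max c^T x s.t. A x <= b, x >= 0' is:
  Dual:  min b^T y  s.t.  A^T y >= c,  y >= 0.

So the dual LP is:
  minimize  5y1 + 7y2 + 15y3 + 26y4
  subject to:
    y1 + 2y3 + 4y4 >= 1
    y2 + 2y3 + y4 >= 4
    y1, y2, y3, y4 >= 0

Solving the primal: x* = (0.5, 7).
  primal value c^T x* = 28.5.
Solving the dual: y* = (0, 3, 0.5, 0).
  dual value b^T y* = 28.5.
Strong duality: c^T x* = b^T y*. Confirmed.

28.5


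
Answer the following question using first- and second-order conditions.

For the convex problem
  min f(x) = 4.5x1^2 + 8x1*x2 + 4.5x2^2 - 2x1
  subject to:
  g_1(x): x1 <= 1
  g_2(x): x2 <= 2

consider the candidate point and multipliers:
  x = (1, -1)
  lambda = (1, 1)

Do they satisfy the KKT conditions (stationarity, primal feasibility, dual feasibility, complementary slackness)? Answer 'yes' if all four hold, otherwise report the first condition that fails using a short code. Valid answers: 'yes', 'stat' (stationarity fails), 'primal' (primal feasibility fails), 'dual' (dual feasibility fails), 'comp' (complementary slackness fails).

Gradient of f: grad f(x) = Q x + c = (-1, -1)
Constraint values g_i(x) = a_i^T x - b_i:
  g_1((1, -1)) = 0
  g_2((1, -1)) = -3
Stationarity residual: grad f(x) + sum_i lambda_i a_i = (0, 0)
  -> stationarity OK
Primal feasibility (all g_i <= 0): OK
Dual feasibility (all lambda_i >= 0): OK
Complementary slackness (lambda_i * g_i(x) = 0 for all i): FAILS

Verdict: the first failing condition is complementary_slackness -> comp.

comp


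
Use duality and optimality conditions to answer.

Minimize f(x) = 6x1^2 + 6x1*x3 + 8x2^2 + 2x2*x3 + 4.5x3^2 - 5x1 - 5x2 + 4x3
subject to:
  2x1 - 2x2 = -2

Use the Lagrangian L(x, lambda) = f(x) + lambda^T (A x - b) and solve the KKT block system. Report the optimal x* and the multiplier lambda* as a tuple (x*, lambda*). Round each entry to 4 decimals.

Form the Lagrangian:
  L(x, lambda) = (1/2) x^T Q x + c^T x + lambda^T (A x - b)
Stationarity (grad_x L = 0): Q x + c + A^T lambda = 0.
Primal feasibility: A x = b.

This gives the KKT block system:
  [ Q   A^T ] [ x     ]   [-c ]
  [ A    0  ] [ lambda ] = [ b ]

Solving the linear system:
  x*      = (-0.0319, 0.9681, -0.6383)
  lambda* = (4.6064)
  f(x*)   = 0.9894

x* = (-0.0319, 0.9681, -0.6383), lambda* = (4.6064)


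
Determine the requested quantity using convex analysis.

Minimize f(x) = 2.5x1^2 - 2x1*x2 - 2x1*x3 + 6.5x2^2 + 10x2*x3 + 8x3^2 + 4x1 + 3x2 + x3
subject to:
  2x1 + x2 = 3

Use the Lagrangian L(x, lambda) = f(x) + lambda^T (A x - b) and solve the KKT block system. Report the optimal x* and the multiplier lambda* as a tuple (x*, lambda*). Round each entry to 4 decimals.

Form the Lagrangian:
  L(x, lambda) = (1/2) x^T Q x + c^T x + lambda^T (A x - b)
Stationarity (grad_x L = 0): Q x + c + A^T lambda = 0.
Primal feasibility: A x = b.

This gives the KKT block system:
  [ Q   A^T ] [ x     ]   [-c ]
  [ A    0  ] [ lambda ] = [ b ]

Solving the linear system:
  x*      = (1.2482, 0.5036, -0.2212)
  lambda* = (-4.8381)
  f(x*)   = 10.3984

x* = (1.2482, 0.5036, -0.2212), lambda* = (-4.8381)


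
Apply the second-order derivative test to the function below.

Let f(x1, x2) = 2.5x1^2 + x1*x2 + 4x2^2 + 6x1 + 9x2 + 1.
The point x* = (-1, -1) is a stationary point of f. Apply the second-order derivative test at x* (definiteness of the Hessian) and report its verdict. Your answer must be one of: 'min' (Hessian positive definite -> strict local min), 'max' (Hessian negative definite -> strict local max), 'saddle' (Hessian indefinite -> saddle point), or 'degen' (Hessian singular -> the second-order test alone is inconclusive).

Compute the Hessian H = grad^2 f:
  H = [[5, 1], [1, 8]]
Verify stationarity: grad f(x*) = H x* + g = (0, 0).
Eigenvalues of H: 4.6972, 8.3028.
Both eigenvalues > 0, so H is positive definite -> x* is a strict local min.

min


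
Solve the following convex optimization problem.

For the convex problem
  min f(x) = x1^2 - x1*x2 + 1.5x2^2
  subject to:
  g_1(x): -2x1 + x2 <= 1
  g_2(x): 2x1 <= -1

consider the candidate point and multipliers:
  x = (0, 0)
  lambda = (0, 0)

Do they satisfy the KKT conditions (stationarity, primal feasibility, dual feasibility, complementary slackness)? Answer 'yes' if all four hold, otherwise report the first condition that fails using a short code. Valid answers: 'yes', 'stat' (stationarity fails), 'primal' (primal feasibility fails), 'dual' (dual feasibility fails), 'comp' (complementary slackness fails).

Gradient of f: grad f(x) = Q x + c = (0, 0)
Constraint values g_i(x) = a_i^T x - b_i:
  g_1((0, 0)) = -1
  g_2((0, 0)) = 1
Stationarity residual: grad f(x) + sum_i lambda_i a_i = (0, 0)
  -> stationarity OK
Primal feasibility (all g_i <= 0): FAILS
Dual feasibility (all lambda_i >= 0): OK
Complementary slackness (lambda_i * g_i(x) = 0 for all i): OK

Verdict: the first failing condition is primal_feasibility -> primal.

primal


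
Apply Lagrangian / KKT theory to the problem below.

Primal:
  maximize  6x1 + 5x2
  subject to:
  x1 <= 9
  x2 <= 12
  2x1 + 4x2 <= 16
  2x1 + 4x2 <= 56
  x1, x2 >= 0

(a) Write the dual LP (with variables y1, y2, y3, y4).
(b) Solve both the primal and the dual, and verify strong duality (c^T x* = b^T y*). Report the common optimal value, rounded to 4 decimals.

The standard primal-dual pair for 'max c^T x s.t. A x <= b, x >= 0' is:
  Dual:  min b^T y  s.t.  A^T y >= c,  y >= 0.

So the dual LP is:
  minimize  9y1 + 12y2 + 16y3 + 56y4
  subject to:
    y1 + 2y3 + 2y4 >= 6
    y2 + 4y3 + 4y4 >= 5
    y1, y2, y3, y4 >= 0

Solving the primal: x* = (8, 0).
  primal value c^T x* = 48.
Solving the dual: y* = (0, 0, 3, 0).
  dual value b^T y* = 48.
Strong duality: c^T x* = b^T y*. Confirmed.

48


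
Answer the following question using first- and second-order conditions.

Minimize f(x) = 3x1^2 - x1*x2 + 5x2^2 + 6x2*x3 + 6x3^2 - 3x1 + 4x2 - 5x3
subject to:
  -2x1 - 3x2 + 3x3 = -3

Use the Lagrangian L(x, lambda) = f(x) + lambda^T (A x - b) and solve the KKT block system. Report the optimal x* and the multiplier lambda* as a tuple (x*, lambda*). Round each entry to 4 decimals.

Form the Lagrangian:
  L(x, lambda) = (1/2) x^T Q x + c^T x + lambda^T (A x - b)
Stationarity (grad_x L = 0): Q x + c + A^T lambda = 0.
Primal feasibility: A x = b.

This gives the KKT block system:
  [ Q   A^T ] [ x     ]   [-c ]
  [ A    0  ] [ lambda ] = [ b ]

Solving the linear system:
  x*      = (1.053, 0.2182, -0.0799)
  lambda* = (1.5498)
  f(x*)   = 1.3813

x* = (1.053, 0.2182, -0.0799), lambda* = (1.5498)


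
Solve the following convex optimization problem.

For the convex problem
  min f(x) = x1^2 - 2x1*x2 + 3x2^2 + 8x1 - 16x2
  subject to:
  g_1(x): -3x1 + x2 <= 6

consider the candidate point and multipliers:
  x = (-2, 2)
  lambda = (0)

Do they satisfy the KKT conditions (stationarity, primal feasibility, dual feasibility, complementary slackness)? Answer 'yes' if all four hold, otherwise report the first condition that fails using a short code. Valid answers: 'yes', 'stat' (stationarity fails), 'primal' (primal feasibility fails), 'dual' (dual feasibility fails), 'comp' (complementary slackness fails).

Gradient of f: grad f(x) = Q x + c = (0, 0)
Constraint values g_i(x) = a_i^T x - b_i:
  g_1((-2, 2)) = 2
Stationarity residual: grad f(x) + sum_i lambda_i a_i = (0, 0)
  -> stationarity OK
Primal feasibility (all g_i <= 0): FAILS
Dual feasibility (all lambda_i >= 0): OK
Complementary slackness (lambda_i * g_i(x) = 0 for all i): OK

Verdict: the first failing condition is primal_feasibility -> primal.

primal


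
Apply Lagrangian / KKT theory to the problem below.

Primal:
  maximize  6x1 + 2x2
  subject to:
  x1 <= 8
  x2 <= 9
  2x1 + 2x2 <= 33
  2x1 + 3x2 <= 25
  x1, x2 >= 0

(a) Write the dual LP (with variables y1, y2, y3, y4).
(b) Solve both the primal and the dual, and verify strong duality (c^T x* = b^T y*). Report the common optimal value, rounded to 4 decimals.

The standard primal-dual pair for 'max c^T x s.t. A x <= b, x >= 0' is:
  Dual:  min b^T y  s.t.  A^T y >= c,  y >= 0.

So the dual LP is:
  minimize  8y1 + 9y2 + 33y3 + 25y4
  subject to:
    y1 + 2y3 + 2y4 >= 6
    y2 + 2y3 + 3y4 >= 2
    y1, y2, y3, y4 >= 0

Solving the primal: x* = (8, 3).
  primal value c^T x* = 54.
Solving the dual: y* = (4.6667, 0, 0, 0.6667).
  dual value b^T y* = 54.
Strong duality: c^T x* = b^T y*. Confirmed.

54


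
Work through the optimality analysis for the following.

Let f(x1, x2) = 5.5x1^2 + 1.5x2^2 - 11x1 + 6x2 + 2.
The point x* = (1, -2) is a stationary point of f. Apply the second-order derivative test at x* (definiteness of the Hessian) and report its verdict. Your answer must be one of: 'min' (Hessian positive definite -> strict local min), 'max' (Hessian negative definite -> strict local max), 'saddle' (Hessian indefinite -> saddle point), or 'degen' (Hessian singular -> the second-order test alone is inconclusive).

Compute the Hessian H = grad^2 f:
  H = [[11, 0], [0, 3]]
Verify stationarity: grad f(x*) = H x* + g = (0, 0).
Eigenvalues of H: 3, 11.
Both eigenvalues > 0, so H is positive definite -> x* is a strict local min.

min


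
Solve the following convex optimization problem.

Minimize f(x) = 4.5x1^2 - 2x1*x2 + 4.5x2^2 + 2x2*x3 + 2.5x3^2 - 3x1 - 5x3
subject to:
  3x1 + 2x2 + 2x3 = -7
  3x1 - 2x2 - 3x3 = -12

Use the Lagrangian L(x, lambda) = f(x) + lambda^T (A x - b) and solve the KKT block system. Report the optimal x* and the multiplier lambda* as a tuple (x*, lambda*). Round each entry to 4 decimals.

Form the Lagrangian:
  L(x, lambda) = (1/2) x^T Q x + c^T x + lambda^T (A x - b)
Stationarity (grad_x L = 0): Q x + c + A^T lambda = 0.
Primal feasibility: A x = b.

This gives the KKT block system:
  [ Q   A^T ] [ x     ]   [-c ]
  [ A    0  ] [ lambda ] = [ b ]

Solving the linear system:
  x*      = (-2.8349, -1.238, 1.9904)
  lambda* = (4.7125, 3.967)
  f(x*)   = 39.5722

x* = (-2.8349, -1.238, 1.9904), lambda* = (4.7125, 3.967)


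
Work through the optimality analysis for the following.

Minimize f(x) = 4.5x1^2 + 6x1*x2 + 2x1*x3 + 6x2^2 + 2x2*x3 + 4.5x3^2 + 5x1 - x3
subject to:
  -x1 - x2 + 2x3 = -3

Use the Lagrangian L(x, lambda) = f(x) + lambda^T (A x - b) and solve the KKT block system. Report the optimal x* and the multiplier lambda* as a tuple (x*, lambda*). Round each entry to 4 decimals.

Form the Lagrangian:
  L(x, lambda) = (1/2) x^T Q x + c^T x + lambda^T (A x - b)
Stationarity (grad_x L = 0): Q x + c + A^T lambda = 0.
Primal feasibility: A x = b.

This gives the KKT block system:
  [ Q   A^T ] [ x     ]   [-c ]
  [ A    0  ] [ lambda ] = [ b ]

Solving the linear system:
  x*      = (-0.1791, 0.7438, -1.2177)
  lambda* = (5.415)
  f(x*)   = 8.2834

x* = (-0.1791, 0.7438, -1.2177), lambda* = (5.415)


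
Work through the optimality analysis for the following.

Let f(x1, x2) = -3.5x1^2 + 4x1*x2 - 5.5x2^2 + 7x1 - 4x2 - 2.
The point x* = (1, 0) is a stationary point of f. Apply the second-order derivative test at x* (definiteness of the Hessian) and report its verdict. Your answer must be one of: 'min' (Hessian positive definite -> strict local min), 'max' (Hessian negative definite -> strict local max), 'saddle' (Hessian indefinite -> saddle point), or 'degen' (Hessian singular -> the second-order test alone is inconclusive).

Compute the Hessian H = grad^2 f:
  H = [[-7, 4], [4, -11]]
Verify stationarity: grad f(x*) = H x* + g = (0, 0).
Eigenvalues of H: -13.4721, -4.5279.
Both eigenvalues < 0, so H is negative definite -> x* is a strict local max.

max


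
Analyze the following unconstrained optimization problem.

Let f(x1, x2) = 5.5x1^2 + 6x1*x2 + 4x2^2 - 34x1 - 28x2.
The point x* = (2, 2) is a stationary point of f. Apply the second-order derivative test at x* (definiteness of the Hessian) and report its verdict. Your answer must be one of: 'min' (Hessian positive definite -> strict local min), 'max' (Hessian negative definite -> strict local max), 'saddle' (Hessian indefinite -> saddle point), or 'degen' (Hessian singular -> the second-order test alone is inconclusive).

Compute the Hessian H = grad^2 f:
  H = [[11, 6], [6, 8]]
Verify stationarity: grad f(x*) = H x* + g = (0, 0).
Eigenvalues of H: 3.3153, 15.6847.
Both eigenvalues > 0, so H is positive definite -> x* is a strict local min.

min


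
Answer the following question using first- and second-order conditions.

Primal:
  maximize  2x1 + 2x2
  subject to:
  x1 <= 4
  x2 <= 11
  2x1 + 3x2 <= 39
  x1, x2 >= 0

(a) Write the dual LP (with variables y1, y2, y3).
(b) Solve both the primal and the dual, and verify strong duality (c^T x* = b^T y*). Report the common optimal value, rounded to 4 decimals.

The standard primal-dual pair for 'max c^T x s.t. A x <= b, x >= 0' is:
  Dual:  min b^T y  s.t.  A^T y >= c,  y >= 0.

So the dual LP is:
  minimize  4y1 + 11y2 + 39y3
  subject to:
    y1 + 2y3 >= 2
    y2 + 3y3 >= 2
    y1, y2, y3 >= 0

Solving the primal: x* = (4, 10.3333).
  primal value c^T x* = 28.6667.
Solving the dual: y* = (0.6667, 0, 0.6667).
  dual value b^T y* = 28.6667.
Strong duality: c^T x* = b^T y*. Confirmed.

28.6667
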